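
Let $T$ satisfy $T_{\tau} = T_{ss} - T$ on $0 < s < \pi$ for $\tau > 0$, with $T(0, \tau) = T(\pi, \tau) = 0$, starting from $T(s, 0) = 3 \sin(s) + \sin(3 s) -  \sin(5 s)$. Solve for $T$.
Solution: Substitute $T = e^{-\tau}u$.
Then $T_{\tau} = e^{-\tau}(u_{\tau} - u)$, $T_{ss} = e^{-\tau}u_{ss}$; substituting and dividing by $e^{-\tau}$, the lower-order terms cancel: $u_{\tau} = u_{ss}$ (standard heat equation).
Data for $u$: $u(s,0) = T(s,0) = 3 \sin(s) + \sin(3 s) - \sin(5 s)$. The boundary conditions carry over: $u(0,\tau) = u(\pi,\tau) = 0$.
Separating variables: $u = \sum c_n e^{-n^2\tau} \sin(ns)$. From $u(s,0) = 3 \sin(s) + \sin(3 s) - \sin(5 s)$: $c_1=3, c_3=1, c_5=-1$.
So $u(s,\tau) = 3 e^{-\tau} \sin(s) + e^{-9 \tau} \sin(3 s) - e^{-25 \tau} \sin(5 s)$, and $T(s,\tau) = e^{-\tau}u(s,\tau)$.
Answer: $T(s, \tau) = 3 e^{-2 \tau} \sin(s) + e^{-10 \tau} \sin(3 s) -  e^{-26 \tau} \sin(5 s)$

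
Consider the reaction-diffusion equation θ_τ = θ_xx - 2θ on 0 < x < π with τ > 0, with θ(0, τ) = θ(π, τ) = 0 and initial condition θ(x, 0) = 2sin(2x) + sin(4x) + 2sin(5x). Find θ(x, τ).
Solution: Substitute θ = exp(-2τ)u, i.e. u = exp(2τ)θ.
By the product rule, θ_τ = exp(-2τ)(u_τ - 2u), θ_xx = exp(-2τ)u_xx.
Substituting into the PDE and dividing by exp(-2τ): u_τ - 2u = u_xx - 2u.
The lower-order terms cancel, leaving the standard heat equation u_τ = u_xx.
Initial data for u: u(x,0) = θ(x,0) = 2sin(2x) + sin(4x) + 2sin(5x). The boundary conditions carry over: u(0,τ) = u(π,τ) = 0.
Solve for u:
  Using separation of variables u = X(x)G(τ):
  Eigenfunctions: sin(nx), n = 1, 2, 3, ...
  General solution: u(x, τ) = Σ c_n sin(nx) exp(-n² τ)
  Matching u(x,0) = 2sin(2x) + sin(4x) + 2sin(5x) term by term: c_2=2, c_4=1, c_5=2.
Hence u(x,τ) = 2exp(-4τ)sin(2x) + exp(-16τ)sin(4x) + 2exp(-25τ)sin(5x).
Transform back: θ(x,τ) = exp(-2τ)u(x,τ).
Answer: θ(x, τ) = 2exp(-6τ)sin(2x) + exp(-18τ)sin(4x) + 2exp(-27τ)sin(5x)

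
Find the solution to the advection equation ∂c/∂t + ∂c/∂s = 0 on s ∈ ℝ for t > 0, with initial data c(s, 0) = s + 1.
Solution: By characteristics (ds/dt = 1), c(s,t) = f(s - t) with f = c(·, 0).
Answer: c(s, t) = s - t + 1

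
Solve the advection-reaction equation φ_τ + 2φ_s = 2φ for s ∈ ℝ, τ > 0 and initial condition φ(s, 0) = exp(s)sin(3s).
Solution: Substitute φ = exp(s)u.
Then φ_s = exp(s)(u_s + u), φ_τ = exp(s)u_τ; substituting and dividing by exp(s), the lower-order terms cancel: u_τ + 2u_s = 0 (standard advection equation).
Data for u: u(s,0) = exp(-s)φ(s,0) = sin(3s).
By characteristics (ds/dτ = 2), u(s,τ) = f(s - 2τ) with f = u(·, 0).
So u(s,τ) = sin(3s - 6τ), and φ(s,τ) = exp(s)u(s,τ).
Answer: φ(s, τ) = exp(s)sin(3s - 6τ)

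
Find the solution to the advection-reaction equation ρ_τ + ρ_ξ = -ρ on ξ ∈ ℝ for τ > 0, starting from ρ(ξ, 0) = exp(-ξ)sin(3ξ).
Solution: Substitute ρ = exp(-ξ)u, i.e. u = exp(ξ)ρ.
By the product rule, ρ_ξ = exp(-ξ)(u_ξ - u), ρ_τ = exp(-ξ)u_τ.
Substituting into the PDE and dividing by exp(-ξ): u_τ + (u_ξ - u) = -u.
The lower-order terms cancel, leaving the standard advection equation u_τ + u_ξ = 0.
Initial data for u: u(ξ,0) = exp(ξ)ρ(ξ,0) = sin(3ξ).
Solve for u:
  By method of characteristics (waves move right with speed 1):
  Along characteristics ξ - τ = const, u is constant, so u(ξ,τ) = f(ξ - τ) with f = u(·, 0).
Hence u(ξ,τ) = sin(3ξ - 3τ).
Transform back: ρ(ξ,τ) = exp(-ξ)u(ξ,τ).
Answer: ρ(ξ, τ) = exp(-ξ)sin(3ξ - 3τ)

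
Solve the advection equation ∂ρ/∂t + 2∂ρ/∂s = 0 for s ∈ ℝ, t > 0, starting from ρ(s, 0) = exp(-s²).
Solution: By method of characteristics (waves move right with speed 2):
Along characteristics s - 2t = const, ρ is constant, so ρ(s,t) = f(s - 2t) with f = ρ(·, 0).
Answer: ρ(s, t) = exp(-(s - 2t)²)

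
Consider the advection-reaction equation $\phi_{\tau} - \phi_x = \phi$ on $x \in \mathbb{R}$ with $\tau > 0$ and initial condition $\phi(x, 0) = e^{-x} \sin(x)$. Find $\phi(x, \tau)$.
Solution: Substitute $\phi = e^{-x}u$.
Then $\phi_x = e^{-x}(u_x - u)$, $\phi_{\tau} = e^{-x}u_{\tau}$; substituting and dividing by $e^{-x}$, the lower-order terms cancel: $u_{\tau} - u_x = 0$ (standard advection equation).
Data for $u$: $u(x,0) = e^{x}\phi(x,0) = \sin(x)$.
By characteristics ($dx/d\tau = -1$), $u(x,\tau) = f(x + \tau)$ with $f = u( \cdot , 0)$.
So $u(x,\tau) = \sin(x + \tau)$, and $\phi(x,\tau) = e^{-x}u(x,\tau)$.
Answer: $\phi(x, \tau) = e^{-x} \sin(\tau + x)$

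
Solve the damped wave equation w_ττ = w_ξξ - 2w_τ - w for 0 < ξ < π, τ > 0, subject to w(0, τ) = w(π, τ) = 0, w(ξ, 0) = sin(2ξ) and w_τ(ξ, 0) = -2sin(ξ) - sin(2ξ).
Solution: Substitute w = exp(-τ)u.
Then w_τ = exp(-τ)(u_τ - u), w_ττ = exp(-τ)(u_ττ - 2u_τ + u), w_ξξ = exp(-τ)u_ξξ; substituting and dividing by exp(-τ), the lower-order terms cancel: u_ττ = u_ξξ (standard wave equation).
Data for u: u(ξ,0) = w(ξ,0) = sin(2ξ); u_τ(ξ,0) = w_τ(ξ,0) + w(ξ,0) = -2sin(ξ). The boundary conditions carry over: u(0,τ) = u(π,τ) = 0.
Separating variables: u = Σ [A_n cos(ω_n τ) + B_n sin(ω_n τ)] sin(nξ), ω_n = n. From ICs (B_n = velocity coefficient / ω_n): A_2=1, B_1=-2.
So u(ξ,τ) = -2sin(ξ)sin(τ) + sin(2ξ)cos(2τ), and w(ξ,τ) = exp(-τ)u(ξ,τ).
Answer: w(ξ, τ) = -2exp(-τ)sin(ξ)sin(τ) + exp(-τ)sin(2ξ)cos(2τ)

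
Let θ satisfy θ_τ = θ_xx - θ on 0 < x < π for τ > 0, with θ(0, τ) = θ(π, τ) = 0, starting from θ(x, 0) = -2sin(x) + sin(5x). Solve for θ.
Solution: Substitute θ = exp(-τ)u.
Then θ_τ = exp(-τ)(u_τ - u), θ_xx = exp(-τ)u_xx; substituting and dividing by exp(-τ), the lower-order terms cancel: u_τ = u_xx (standard heat equation).
Data for u: u(x,0) = θ(x,0) = -2sin(x) + sin(5x). The boundary conditions carry over: u(0,τ) = u(π,τ) = 0.
Separating variables: u = Σ c_n exp(-n²τ) sin(nx). From u(x,0) = -2sin(x) + sin(5x): c_1=-2, c_5=1.
So u(x,τ) = -2exp(-τ)sin(x) + exp(-25τ)sin(5x), and θ(x,τ) = exp(-τ)u(x,τ).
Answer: θ(x, τ) = -2exp(-2τ)sin(x) + exp(-26τ)sin(5x)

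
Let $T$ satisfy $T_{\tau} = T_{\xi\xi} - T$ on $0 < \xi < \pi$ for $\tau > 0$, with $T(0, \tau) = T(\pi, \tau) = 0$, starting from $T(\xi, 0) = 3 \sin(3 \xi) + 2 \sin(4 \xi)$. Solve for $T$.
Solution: Substitute $T = e^{-\tau}u$, i.e. $u = e^{\tau}T$.
By the product rule, $T_{\tau} = e^{-\tau}(u_{\tau} - u)$, $T_{\xi\xi} = e^{-\tau}u_{\xi\xi}$.
Substituting into the PDE and dividing by $e^{-\tau}$: $u_{\tau} - u = u_{\xi\xi} - u$.
The lower-order terms cancel, leaving the standard heat equation $u_{\tau} = u_{\xi\xi}$.
Initial data for $u$: $u(\xi,0) = T(\xi,0) = 3 \sin(3 \xi) + 2 \sin(4 \xi)$. The boundary conditions carry over: $u(0,\tau) = u(\pi,\tau) = 0$.
Solve for $u$:
  Using separation of variables $u = X(\xi)G(\tau)$:
  Eigenfunctions: $\sin(n\xi)$, $n = 1, 2, 3, \ldots$
  General solution: $u(\xi, \tau) = \sum c_n \sin(n\xi) e^{-n^2 \tau}$
  Matching $u(\xi,0) = 3 \sin(3 \xi) + 2 \sin(4 \xi)$ term by term: $c_3=3, c_4=2$.
Hence $u(\xi,\tau) = 3 e^{-9 \tau} \sin(3 \xi) + 2 e^{-16 \tau} \sin(4 \xi)$.
Transform back: $T(\xi,\tau) = e^{-\tau}u(\xi,\tau)$.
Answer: $T(\xi, \tau) = 3 e^{-10 \tau} \sin(3 \xi) + 2 e^{-17 \tau} \sin(4 \xi)$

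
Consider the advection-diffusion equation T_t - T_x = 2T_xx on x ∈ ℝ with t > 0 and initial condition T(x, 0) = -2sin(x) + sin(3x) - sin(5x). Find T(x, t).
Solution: Change to a moving frame: let η = x + t, σ = t and write T(x,t) = u(η,σ).
By the chain rule T_t = u_σ + u_η, T_x = u_η, T_xx = u_ηη.
Then T_t - T_x = u_σ: the advection term cancels and the PDE becomes the heat equation u_σ = 2u_ηη on η ∈ ℝ.
Initial data: u(η,0) = T(η,0) = -2sin(η) + sin(3η) - sin(5η).
On η ∈ ℝ each mode satisfies (sin(nη))″ = -n² sin(nη), so exp(-2n²σ) sin(nη) solves the heat equation; by superposition u(η,σ) = Σ c_n exp(-2n²σ) sin(nη).
Reading off the coefficients: c_1=-2, c_3=1, c_5=-1, so u(η,σ) = -2exp(-2σ)sin(η) + exp(-18σ)sin(3η) - exp(-50σ)sin(5η).
Substituting back η = x + t, σ = t: T(x,t) = u(x + t, t).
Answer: T(x, t) = -2exp(-2t)sin(t + x) + exp(-18t)sin(3t + 3x) - exp(-50t)sin(5t + 5x)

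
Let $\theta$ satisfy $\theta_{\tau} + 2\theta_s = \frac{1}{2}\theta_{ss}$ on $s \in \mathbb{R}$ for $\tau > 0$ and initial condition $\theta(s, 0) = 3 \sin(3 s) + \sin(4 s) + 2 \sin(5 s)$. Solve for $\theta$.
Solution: Moving frame: $\eta = s - 2\tau$, $\sigma = \tau$, $\theta = u(\eta,\sigma)$, so $\theta_{\tau} = u_{\sigma} - 2u_{\eta}$ and $\theta_{ss} = u_{\eta\eta}$.
Hence $\theta_{\tau} + 2\theta_s = u_{\sigma}$ and the PDE becomes the heat equation $u_{\sigma} = \frac{1}{2}u_{\eta\eta}$ on $\eta \in \mathbb{R}$.
Initial data: $u(\eta,0) = \theta(\eta,0) = 3 \sin(3 \eta) + \sin(4 \eta) + 2 \sin(5 \eta)$. Each mode $\sin(n\eta)$ decays as $e^{-n^2\sigma/2}$ on $\mathbb{R}$, so $u(\eta,\sigma) = \sum c_n e^{-n^2\sigma/2} \sin(n\eta)$ with $c_3=3, c_4=1, c_5=2$: $u(\eta,\sigma) = e^{-8 \sigma} \sin(4 \eta) + 3 e^{-9 \sigma/2} \sin(3 \eta) + 2 e^{-25 \sigma/2} \sin(5 \eta)$.
Substituting back: $\theta(s,\tau) = u(s - 2\tau, \tau)$.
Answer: $\theta(s, \tau) = - e^{-8 \tau} \sin(8 \tau - 4 s) - 3 e^{-9 \tau/2} \sin(6 \tau - 3 s) - 2 e^{-25 \tau/2} \sin(10 \tau - 5 s)$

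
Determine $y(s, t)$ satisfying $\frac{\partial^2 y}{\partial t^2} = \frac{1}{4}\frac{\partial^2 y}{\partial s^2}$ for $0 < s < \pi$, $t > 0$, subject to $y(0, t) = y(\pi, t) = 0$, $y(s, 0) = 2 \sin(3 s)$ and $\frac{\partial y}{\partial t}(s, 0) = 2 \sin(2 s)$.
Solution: Separating variables: $y = \sum [A_n \cos(\omega_n t) + B_n \sin(\omega_n t)] \sin(ns)$, $\omega_n = n/2$. From ICs ($B_n$ = velocity coefficient / $\omega_n$): $A_3=2, B_2=2$.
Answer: $y(s, t) = 2 \sin(2 s) \sin(t) + 2 \sin(3 s) \cos(3 t/2)$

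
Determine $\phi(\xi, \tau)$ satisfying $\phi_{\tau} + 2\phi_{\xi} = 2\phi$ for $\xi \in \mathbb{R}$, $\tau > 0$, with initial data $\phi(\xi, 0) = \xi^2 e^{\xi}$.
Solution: Substitute $\phi = e^{\xi}u$.
Then $\phi_{\xi} = e^{\xi}(u_{\xi} + u)$, $\phi_{\tau} = e^{\xi}u_{\tau}$; substituting and dividing by $e^{\xi}$, the lower-order terms cancel: $u_{\tau} + 2u_{\xi} = 0$ (standard advection equation).
Data for $u$: $u(\xi,0) = e^{-\xi}\phi(\xi,0) = \xi^2$.
By characteristics ($d\xi/d\tau = 2$), $u(\xi,\tau) = f(\xi - 2\tau)$ with $f = u( \cdot , 0)$.
So $u(\xi,\tau) = \xi^2 - 4 \xi \tau + 4 \tau^2$, and $\phi(\xi,\tau) = e^{\xi}u(\xi,\tau)$.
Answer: $\phi(\xi, \tau) = 4 \tau^2 e^{\xi} - 4 \tau \xi e^{\xi} + \xi^2 e^{\xi}$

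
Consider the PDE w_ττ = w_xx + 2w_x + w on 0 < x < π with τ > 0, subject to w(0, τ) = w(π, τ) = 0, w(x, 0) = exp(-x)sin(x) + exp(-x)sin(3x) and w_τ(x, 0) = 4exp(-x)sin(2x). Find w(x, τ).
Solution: Substitute w = exp(-x)u.
Then w_x = exp(-x)(u_x - u), w_xx = exp(-x)(u_xx - 2u_x + u), w_ττ = exp(-x)u_ττ; substituting and dividing by exp(-x), the lower-order terms cancel: u_ττ = u_xx (standard wave equation).
Data for u: u(x,0) = exp(x)w(x,0) = sin(x) + sin(3x); u_τ(x,0) = exp(x)w_τ(x,0) = 4sin(2x). The boundary conditions carry over: u(0,τ) = u(π,τ) = 0.
Separating variables: u = Σ [A_n cos(ω_n τ) + B_n sin(ω_n τ)] sin(nx), ω_n = n. From ICs (B_n = velocity coefficient / ω_n): A_1=1, A_3=1, B_2=2.
So u(x,τ) = sin(x)cos(τ) + 2sin(2x)sin(2τ) + sin(3x)cos(3τ), and w(x,τ) = exp(-x)u(x,τ).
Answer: w(x, τ) = exp(-x)sin(x)cos(τ) + 2exp(-x)sin(2x)sin(2τ) + exp(-x)sin(3x)cos(3τ)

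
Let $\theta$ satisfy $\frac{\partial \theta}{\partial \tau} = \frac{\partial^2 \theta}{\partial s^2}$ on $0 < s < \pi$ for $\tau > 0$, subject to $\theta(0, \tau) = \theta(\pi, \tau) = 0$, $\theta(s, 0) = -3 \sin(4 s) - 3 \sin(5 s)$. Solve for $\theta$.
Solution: Using separation of variables $\theta = X(s)G(\tau)$:
Eigenfunctions: $\sin(ns)$, $n = 1, 2, 3, \ldots$
General solution: $\theta(s, \tau) = \sum c_n \sin(ns) e^{-n^2 \tau}$
Matching $\theta(s,0) = -3 \sin(4 s) - 3 \sin(5 s)$ term by term: $c_4=-3, c_5=-3$.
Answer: $\theta(s, \tau) = -3 e^{-16 \tau} \sin(4 s) - 3 e^{-25 \tau} \sin(5 s)$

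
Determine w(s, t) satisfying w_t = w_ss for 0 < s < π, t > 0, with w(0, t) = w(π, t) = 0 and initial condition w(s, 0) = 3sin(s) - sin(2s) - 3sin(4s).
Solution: Using separation of variables w = X(s)T(t):
Eigenfunctions: sin(ns), n = 1, 2, 3, ...
General solution: w(s, t) = Σ c_n sin(ns) exp(-n² t)
Matching w(s,0) = 3sin(s) - sin(2s) - 3sin(4s) term by term: c_1=3, c_2=-1, c_4=-3.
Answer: w(s, t) = 3exp(-t)sin(s) - exp(-4t)sin(2s) - 3exp(-16t)sin(4s)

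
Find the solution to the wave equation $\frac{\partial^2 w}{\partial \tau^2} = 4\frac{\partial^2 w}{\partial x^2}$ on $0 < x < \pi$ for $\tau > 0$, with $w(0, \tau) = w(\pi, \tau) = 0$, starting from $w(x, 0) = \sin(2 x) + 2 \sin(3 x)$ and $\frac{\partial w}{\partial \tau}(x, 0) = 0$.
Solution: Using separation of variables $w = X(x)T(\tau)$:
Eigenfunctions: $\sin(nx)$, $n = 1, 2, 3, \ldots$
General solution: $w(x, \tau) = \sum [A_n \cos(2n \tau) + B_n \sin(2n \tau)] \sin(nx)$
From $w(x,0) = \sin(2 x) + 2 \sin(3 x)$: $A_2=1, A_3=2$. From $w_{\tau}(x,0) = 0$: all $B_n = 0$.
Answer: $w(x, \tau) = \sin(2 x) \cos(4 \tau) + 2 \sin(3 x) \cos(6 \tau)$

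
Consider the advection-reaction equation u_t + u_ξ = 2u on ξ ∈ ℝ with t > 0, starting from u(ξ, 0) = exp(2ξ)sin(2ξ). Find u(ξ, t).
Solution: Substitute u = exp(2ξ)w.
Then u_ξ = exp(2ξ)(w_ξ + 2w), u_t = exp(2ξ)w_t; substituting and dividing by exp(2ξ), the lower-order terms cancel: w_t + w_ξ = 0 (standard advection equation).
Data for w: w(ξ,0) = exp(-2ξ)u(ξ,0) = sin(2ξ).
By characteristics (dξ/dt = 1), w(ξ,t) = f(ξ - t) with f = w(·, 0).
So w(ξ,t) = -sin(2t - 2ξ), and u(ξ,t) = exp(2ξ)w(ξ,t).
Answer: u(ξ, t) = -exp(2ξ)sin(2t - 2ξ)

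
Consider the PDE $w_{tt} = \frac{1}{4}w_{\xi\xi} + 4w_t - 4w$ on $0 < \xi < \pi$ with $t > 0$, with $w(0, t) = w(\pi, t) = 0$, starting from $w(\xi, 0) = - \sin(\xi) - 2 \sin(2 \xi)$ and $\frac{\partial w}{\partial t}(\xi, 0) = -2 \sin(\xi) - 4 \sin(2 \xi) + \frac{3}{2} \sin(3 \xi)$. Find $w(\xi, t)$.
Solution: Substitute $w = e^{2t}u$, i.e. $u = e^{-2t}w$.
By the product rule, $w_t = e^{2t}(u_t + 2u)$, $w_{tt} = e^{2t}(u_{tt} + 4u_t + 4u)$, $w_{\xi\xi} = e^{2t}u_{\xi\xi}$.
Substituting into the PDE and dividing by $e^{2t}$: $u_{tt} + 4u_t + 4u = \frac{1}{4}u_{\xi\xi} + 4(u_t + 2u) - 4u$.
The lower-order terms cancel, leaving the standard wave equation $u_{tt} = \frac{1}{4}u_{\xi\xi}$.
Initial data for $u$: $u(\xi,0) = w(\xi,0) = - \sin(\xi) - 2 \sin(2 \xi)$; $u_t(\xi,0) = w_t(\xi,0) - 2w(\xi,0) = \frac{3}{2} \sin(3 \xi)$. The boundary conditions carry over: $u(0,t) = u(\pi,t) = 0$.
Solve for $u$:
  Using separation of variables $u = X(\xi)T(t)$:
  Eigenfunctions: $\sin(n\xi)$, $n = 1, 2, 3, \ldots$
  General solution: $u(\xi, t) = \sum [A_n \cos(n t/2) + B_n \sin(n t/2)] \sin(n\xi)$
  From $u(\xi,0) = - \sin(\xi) - 2 \sin(2 \xi)$: $A_1=-1, A_2=-2$. From $u_t(\xi,0) = \frac{3}{2} \sin(3 \xi)$, using $u_t(\xi,0) = \sum \omega_n B_n \sin(n\xi)$ with $\omega_n = n/2$: $B_3 = (3/2)/(3/2) = 1$.
Hence $u(\xi,t) = \sin(3 t/2) \sin(3 \xi) - \sin(\xi) \cos(t/2) - 2 \sin(2 \xi) \cos(t)$.
Transform back: $w(\xi,t) = e^{2t}u(\xi,t)$.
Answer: $w(\xi, t) = - e^{2 t} \sin(\xi) \cos(t/2) - 2 e^{2 t} \sin(2 \xi) \cos(t) + e^{2 t} \sin(3 \xi) \sin(3 t/2)$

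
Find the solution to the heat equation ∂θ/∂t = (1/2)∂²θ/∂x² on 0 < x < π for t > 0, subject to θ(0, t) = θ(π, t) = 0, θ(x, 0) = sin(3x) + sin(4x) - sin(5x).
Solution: Using separation of variables θ = X(x)G(t):
Eigenfunctions: sin(nx), n = 1, 2, 3, ...
General solution: θ(x, t) = Σ c_n sin(nx) exp(-n² t/2)
Matching θ(x,0) = sin(3x) + sin(4x) - sin(5x) term by term: c_3=1, c_4=1, c_5=-1.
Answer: θ(x, t) = exp(-8t)sin(4x) + exp(-9t/2)sin(3x) - exp(-25t/2)sin(5x)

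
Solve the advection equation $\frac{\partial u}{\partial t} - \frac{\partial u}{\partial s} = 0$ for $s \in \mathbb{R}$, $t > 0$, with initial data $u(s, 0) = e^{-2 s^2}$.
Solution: By characteristics ($ds/dt = -1$), $u(s,t) = f(s + t)$ with $f = u( \cdot , 0)$.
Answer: $u(s, t) = e^{-2 (s + t)^2}$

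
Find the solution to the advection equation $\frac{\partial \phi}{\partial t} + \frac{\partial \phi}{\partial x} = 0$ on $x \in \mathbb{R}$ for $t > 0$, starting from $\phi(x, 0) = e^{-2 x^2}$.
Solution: By characteristics ($dx/dt = 1$), $\phi(x,t) = f(x - t)$ with $f = \phi( \cdot , 0)$.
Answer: $\phi(x, t) = e^{-2 (-t + x)^2}$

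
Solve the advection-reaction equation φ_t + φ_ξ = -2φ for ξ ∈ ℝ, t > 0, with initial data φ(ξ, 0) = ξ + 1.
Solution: Substitute φ = exp(-2t)u.
Then φ_t = exp(-2t)(u_t - 2u), φ_ξ = exp(-2t)u_ξ; substituting and dividing by exp(-2t), the lower-order terms cancel: u_t + u_ξ = 0 (standard advection equation).
Data for u: u(ξ,0) = φ(ξ,0) = ξ + 1.
By characteristics (dξ/dt = 1), u(ξ,t) = f(ξ - t) with f = u(·, 0).
So u(ξ,t) = -t + ξ + 1, and φ(ξ,t) = exp(-2t)u(ξ,t).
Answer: φ(ξ, t) = -texp(-2t) + ξexp(-2t) + exp(-2t)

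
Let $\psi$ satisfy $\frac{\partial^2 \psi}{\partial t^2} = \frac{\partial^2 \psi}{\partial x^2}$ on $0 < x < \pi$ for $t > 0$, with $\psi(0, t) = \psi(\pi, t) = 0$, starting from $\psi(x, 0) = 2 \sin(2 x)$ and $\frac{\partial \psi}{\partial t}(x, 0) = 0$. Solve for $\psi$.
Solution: Using separation of variables $\psi = X(x)T(t)$:
Eigenfunctions: $\sin(nx)$, $n = 1, 2, 3, \ldots$
General solution: $\psi(x, t) = \sum [A_n \cos(n t) + B_n \sin(n t)] \sin(nx)$
From $\psi(x,0) = 2 \sin(2 x)$: $A_2=2$. From $\psi_t(x,0) = 0$: all $B_n = 0$.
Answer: $\psi(x, t) = 2 \sin(2 x) \cos(2 t)$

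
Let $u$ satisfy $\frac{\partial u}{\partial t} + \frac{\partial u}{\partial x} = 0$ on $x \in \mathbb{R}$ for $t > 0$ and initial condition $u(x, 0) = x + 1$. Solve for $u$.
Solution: By method of characteristics (waves move right with speed 1):
Along characteristics $x - t =$ const, $u$ is constant, so $u(x,t) = f(x - t)$ with $f = u( \cdot , 0)$.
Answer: $u(x, t) = - t + x + 1$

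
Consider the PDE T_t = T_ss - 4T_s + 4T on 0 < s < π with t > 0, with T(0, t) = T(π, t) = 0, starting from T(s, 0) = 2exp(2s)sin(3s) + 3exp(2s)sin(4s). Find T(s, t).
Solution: Substitute T = exp(2s)u, i.e. u = exp(-2s)T.
By the product rule, T_s = exp(2s)(u_s + 2u), T_ss = exp(2s)(u_ss + 4u_s + 4u), T_t = exp(2s)u_t.
Substituting into the PDE and dividing by exp(2s): u_t = (u_ss + 4u_s + 4u) - 4(u_s + 2u) + 4u.
The lower-order terms cancel, leaving the standard heat equation u_t = u_ss.
Initial data for u: u(s,0) = exp(-2s)T(s,0) = 2sin(3s) + 3sin(4s). The boundary conditions carry over: u(0,t) = u(π,t) = 0.
Solve for u:
  Using separation of variables u = X(s)G(t):
  Eigenfunctions: sin(ns), n = 1, 2, 3, ...
  General solution: u(s, t) = Σ c_n sin(ns) exp(-n² t)
  Matching u(s,0) = 2sin(3s) + 3sin(4s) term by term: c_3=2, c_4=3.
Hence u(s,t) = 2exp(-9t)sin(3s) + 3exp(-16t)sin(4s).
Transform back: T(s,t) = exp(2s)u(s,t).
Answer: T(s, t) = 2exp(2s)exp(-9t)sin(3s) + 3exp(2s)exp(-16t)sin(4s)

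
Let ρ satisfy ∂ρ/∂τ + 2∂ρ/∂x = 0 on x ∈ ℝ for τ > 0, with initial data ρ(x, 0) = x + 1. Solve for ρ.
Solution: By method of characteristics (waves move right with speed 2):
Along characteristics x - 2τ = const, ρ is constant, so ρ(x,τ) = f(x - 2τ) with f = ρ(·, 0).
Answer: ρ(x, τ) = x - 2τ + 1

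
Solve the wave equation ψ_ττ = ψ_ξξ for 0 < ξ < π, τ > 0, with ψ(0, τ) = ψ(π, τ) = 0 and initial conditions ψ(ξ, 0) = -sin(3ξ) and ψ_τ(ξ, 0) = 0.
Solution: Separating variables: ψ = Σ [A_n cos(ω_n τ) + B_n sin(ω_n τ)] sin(nξ), ω_n = n. From ICs: A_3=-1.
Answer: ψ(ξ, τ) = -sin(3ξ)cos(3τ)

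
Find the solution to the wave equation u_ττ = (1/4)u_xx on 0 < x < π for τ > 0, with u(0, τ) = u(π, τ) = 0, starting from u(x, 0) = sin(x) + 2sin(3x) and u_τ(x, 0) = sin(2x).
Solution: Using separation of variables u = X(x)T(τ):
Eigenfunctions: sin(nx), n = 1, 2, 3, ...
General solution: u(x, τ) = Σ [A_n cos(n τ/2) + B_n sin(n τ/2)] sin(nx)
From u(x,0) = sin(x) + 2sin(3x): A_1=1, A_3=2. From u_τ(x,0) = sin(2x), using u_τ(x,0) = Σ ω_n B_n sin(nx) with ω_n = n/2: B_2 = 1/1 = 1.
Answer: u(x, τ) = sin(x)cos(τ/2) + sin(2x)sin(τ) + 2sin(3x)cos(3τ/2)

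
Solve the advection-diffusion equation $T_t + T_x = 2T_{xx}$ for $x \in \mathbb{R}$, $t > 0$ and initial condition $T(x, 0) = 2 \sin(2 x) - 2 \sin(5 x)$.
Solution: Moving frame: $\eta = x - t$, $\sigma = t$, $T = u(\eta,\sigma)$, so $T_t = u_{\sigma} - u_{\eta}$ and $T_{xx} = u_{\eta\eta}$.
Hence $T_t + T_x = u_{\sigma}$ and the PDE becomes the heat equation $u_{\sigma} = 2u_{\eta\eta}$ on $\eta \in \mathbb{R}$.
Initial data: $u(\eta,0) = T(\eta,0) = 2 \sin(2 \eta) - 2 \sin(5 \eta)$. Each mode $\sin(n\eta)$ decays as $e^{-2n^2\sigma}$ on $\mathbb{R}$, so $u(\eta,\sigma) = \sum c_n e^{-2n^2\sigma} \sin(n\eta)$ with $c_2=2, c_5=-2$: $u(\eta,\sigma) = 2 e^{-8 \sigma} \sin(2 \eta) - 2 e^{-50 \sigma} \sin(5 \eta)$.
Substituting back: $T(x,t) = u(x - t, t)$.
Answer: $T(x, t) = -2 e^{-8 t} \sin(2 t - 2 x) + 2 e^{-50 t} \sin(5 t - 5 x)$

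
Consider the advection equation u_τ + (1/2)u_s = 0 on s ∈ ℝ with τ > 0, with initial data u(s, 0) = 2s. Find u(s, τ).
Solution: By method of characteristics (waves move right with speed 1/2):
Along characteristics s - (1/2)τ = const, u is constant, so u(s,τ) = f(s - (1/2)τ) with f = u(·, 0).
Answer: u(s, τ) = 2s - τ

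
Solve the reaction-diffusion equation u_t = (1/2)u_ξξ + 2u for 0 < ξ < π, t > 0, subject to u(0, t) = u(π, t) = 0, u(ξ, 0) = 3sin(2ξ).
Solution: Substitute u = exp(2t)w.
Then u_t = exp(2t)(w_t + 2w), u_ξξ = exp(2t)w_ξξ; substituting and dividing by exp(2t), the lower-order terms cancel: w_t = (1/2)w_ξξ (standard heat equation).
Data for w: w(ξ,0) = u(ξ,0) = 3sin(2ξ). The boundary conditions carry over: w(0,t) = w(π,t) = 0.
Separating variables: w = Σ c_n exp(-n²t/2) sin(nξ). From w(ξ,0) = 3sin(2ξ): c_2=3.
So w(ξ,t) = 3exp(-2t)sin(2ξ), and u(ξ,t) = exp(2t)w(ξ,t).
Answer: u(ξ, t) = 3sin(2ξ)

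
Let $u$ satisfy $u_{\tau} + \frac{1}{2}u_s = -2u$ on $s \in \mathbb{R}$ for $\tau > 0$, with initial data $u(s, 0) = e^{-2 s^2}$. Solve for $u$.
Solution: Substitute $u = e^{-2\tau}w$.
Then $u_{\tau} = e^{-2\tau}(w_{\tau} - 2w)$, $u_s = e^{-2\tau}w_s$; substituting and dividing by $e^{-2\tau}$, the lower-order terms cancel: $w_{\tau} + \frac{1}{2}w_s = 0$ (standard advection equation).
Data for $w$: $w(s,0) = u(s,0) = e^{-2 s^2}$.
By characteristics ($ds/d\tau = 1/2$), $w(s,\tau) = f(s - \frac{1}{2}\tau)$ with $f = w( \cdot , 0)$.
So $w(s,\tau) = e^{-2 (s - \tau/2)^2}$, and $u(s,\tau) = e^{-2\tau}w(s,\tau)$.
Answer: $u(s, \tau) = e^{-2 \tau} e^{-2 (-\tau/2 + s)^2}$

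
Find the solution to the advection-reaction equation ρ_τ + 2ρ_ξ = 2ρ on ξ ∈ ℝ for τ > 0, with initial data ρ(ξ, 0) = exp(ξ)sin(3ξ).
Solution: Substitute ρ = exp(ξ)u, i.e. u = exp(-ξ)ρ.
By the product rule, ρ_ξ = exp(ξ)(u_ξ + u), ρ_τ = exp(ξ)u_τ.
Substituting into the PDE and dividing by exp(ξ): u_τ + 2(u_ξ + u) = 2u.
The lower-order terms cancel, leaving the standard advection equation u_τ + 2u_ξ = 0.
Initial data for u: u(ξ,0) = exp(-ξ)ρ(ξ,0) = sin(3ξ).
Solve for u:
  By method of characteristics (waves move right with speed 2):
  Along characteristics ξ - 2τ = const, u is constant, so u(ξ,τ) = f(ξ - 2τ) with f = u(·, 0).
Hence u(ξ,τ) = sin(3ξ - 6τ).
Transform back: ρ(ξ,τ) = exp(ξ)u(ξ,τ).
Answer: ρ(ξ, τ) = exp(ξ)sin(3ξ - 6τ)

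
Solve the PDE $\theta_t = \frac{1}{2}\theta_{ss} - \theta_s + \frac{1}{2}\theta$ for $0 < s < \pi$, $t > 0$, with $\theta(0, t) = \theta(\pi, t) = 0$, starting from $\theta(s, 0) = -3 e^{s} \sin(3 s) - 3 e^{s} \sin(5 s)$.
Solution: Substitute $\theta = e^{s}u$.
Then $\theta_s = e^{s}(u_s + u)$, $\theta_{ss} = e^{s}(u_{ss} + 2u_s + u)$, $\theta_t = e^{s}u_t$; substituting and dividing by $e^{s}$, the lower-order terms cancel: $u_t = \frac{1}{2}u_{ss}$ (standard heat equation).
Data for $u$: $u(s,0) = e^{-s}\theta(s,0) = -3 \sin(3 s) - 3 \sin(5 s)$. The boundary conditions carry over: $u(0,t) = u(\pi,t) = 0$.
Separating variables: $u = \sum c_n e^{-n^2t/2} \sin(ns)$. From $u(s,0) = -3 \sin(3 s) - 3 \sin(5 s)$: $c_3=-3, c_5=-3$.
So $u(s,t) = -3 e^{-9 t/2} \sin(3 s) - 3 e^{-25 t/2} \sin(5 s)$, and $\theta(s,t) = e^{s}u(s,t)$.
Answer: $\theta(s, t) = -3 e^{s} e^{-9 t/2} \sin(3 s) - 3 e^{s} e^{-25 t/2} \sin(5 s)$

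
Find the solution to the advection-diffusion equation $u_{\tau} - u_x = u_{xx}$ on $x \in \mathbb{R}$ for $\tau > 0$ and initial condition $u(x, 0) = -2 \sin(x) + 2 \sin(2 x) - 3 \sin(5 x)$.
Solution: Moving frame: $\eta = x + \tau$, $\sigma = \tau$, $u = w(\eta,\sigma)$, so $u_{\tau} = w_{\sigma} + w_{\eta}$ and $u_{xx} = w_{\eta\eta}$.
Hence $u_{\tau} - u_x = w_{\sigma}$ and the PDE becomes the heat equation $w_{\sigma} = w_{\eta\eta}$ on $\eta \in \mathbb{R}$.
Initial data: $w(\eta,0) = u(\eta,0) = -2 \sin(\eta) + 2 \sin(2 \eta) - 3 \sin(5 \eta)$. Each mode $\sin(n\eta)$ decays as $e^{-n^2\sigma}$ on $\mathbb{R}$, so $w(\eta,\sigma) = \sum c_n e^{-n^2\sigma} \sin(n\eta)$ with $c_1=-2, c_2=2, c_5=-3$: $w(\eta,\sigma) = -2 e^{-\sigma} \sin(\eta) + 2 e^{-4 \sigma} \sin(2 \eta) - 3 e^{-25 \sigma} \sin(5 \eta)$.
Substituting back: $u(x,\tau) = w(x + \tau, \tau)$.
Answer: $u(x, \tau) = -2 e^{-\tau} \sin(\tau + x) + 2 e^{-4 \tau} \sin(2 \tau + 2 x) - 3 e^{-25 \tau} \sin(5 \tau + 5 x)$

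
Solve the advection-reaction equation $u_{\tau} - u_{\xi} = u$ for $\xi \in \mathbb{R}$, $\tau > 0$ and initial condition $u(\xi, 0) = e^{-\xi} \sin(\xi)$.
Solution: Substitute $u = e^{-\xi}w$.
Then $u_{\xi} = e^{-\xi}(w_{\xi} - w)$, $u_{\tau} = e^{-\xi}w_{\tau}$; substituting and dividing by $e^{-\xi}$, the lower-order terms cancel: $w_{\tau} - w_{\xi} = 0$ (standard advection equation).
Data for $w$: $w(\xi,0) = e^{\xi}u(\xi,0) = \sin(\xi)$.
By characteristics ($d\xi/d\tau = -1$), $w(\xi,\tau) = f(\xi + \tau)$ with $f = w( \cdot , 0)$.
So $w(\xi,\tau) = \sin(\xi + \tau)$, and $u(\xi,\tau) = e^{-\xi}w(\xi,\tau)$.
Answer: $u(\xi, \tau) = e^{-\xi} \sin(\tau + \xi)$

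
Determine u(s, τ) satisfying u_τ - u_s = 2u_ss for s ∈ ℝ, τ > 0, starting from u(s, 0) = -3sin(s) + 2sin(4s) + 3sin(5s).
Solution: Moving frame: η = s + τ, σ = τ, u = w(η,σ), so u_τ = w_σ + w_η and u_ss = w_ηη.
Hence u_τ - u_s = w_σ and the PDE becomes the heat equation w_σ = 2w_ηη on η ∈ ℝ.
Initial data: w(η,0) = u(η,0) = -3sin(η) + 2sin(4η) + 3sin(5η). Each mode sin(nη) decays as exp(-2n²σ) on ℝ, so w(η,σ) = Σ c_n exp(-2n²σ) sin(nη) with c_1=-3, c_4=2, c_5=3: w(η,σ) = -3exp(-2σ)sin(η) + 2exp(-32σ)sin(4η) + 3exp(-50σ)sin(5η).
Substituting back: u(s,τ) = w(s + τ, τ).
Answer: u(s, τ) = -3exp(-2τ)sin(s + τ) + 2exp(-32τ)sin(4s + 4τ) + 3exp(-50τ)sin(5s + 5τ)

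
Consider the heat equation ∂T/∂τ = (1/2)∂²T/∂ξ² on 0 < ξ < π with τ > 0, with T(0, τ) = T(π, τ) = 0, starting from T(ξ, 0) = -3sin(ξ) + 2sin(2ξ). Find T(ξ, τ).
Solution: Using separation of variables T = X(ξ)G(τ):
Eigenfunctions: sin(nξ), n = 1, 2, 3, ...
General solution: T(ξ, τ) = Σ c_n sin(nξ) exp(-n² τ/2)
Matching T(ξ,0) = -3sin(ξ) + 2sin(2ξ) term by term: c_1=-3, c_2=2.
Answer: T(ξ, τ) = 2exp(-2τ)sin(2ξ) - 3exp(-τ/2)sin(ξ)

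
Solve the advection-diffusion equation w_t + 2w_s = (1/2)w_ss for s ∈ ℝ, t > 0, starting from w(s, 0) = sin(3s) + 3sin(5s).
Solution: Moving frame: η = s - 2t, σ = t, w = u(η,σ), so w_t = u_σ - 2u_η and w_ss = u_ηη.
Hence w_t + 2w_s = u_σ and the PDE becomes the heat equation u_σ = (1/2)u_ηη on η ∈ ℝ.
Initial data: u(η,0) = w(η,0) = sin(3η) + 3sin(5η). Each mode sin(nη) decays as exp(-n²σ/2) on ℝ, so u(η,σ) = Σ c_n exp(-n²σ/2) sin(nη) with c_3=1, c_5=3: u(η,σ) = exp(-9σ/2)sin(3η) + 3exp(-25σ/2)sin(5η).
Substituting back: w(s,t) = u(s - 2t, t).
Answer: w(s, t) = exp(-9t/2)sin(3s - 6t) + 3exp(-25t/2)sin(5s - 10t)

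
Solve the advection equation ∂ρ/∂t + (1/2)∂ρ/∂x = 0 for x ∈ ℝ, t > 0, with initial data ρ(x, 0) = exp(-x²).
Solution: By characteristics (dx/dt = 1/2), ρ(x,t) = f(x - (1/2)t) with f = ρ(·, 0).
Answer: ρ(x, t) = exp(-(-t/2 + x)²)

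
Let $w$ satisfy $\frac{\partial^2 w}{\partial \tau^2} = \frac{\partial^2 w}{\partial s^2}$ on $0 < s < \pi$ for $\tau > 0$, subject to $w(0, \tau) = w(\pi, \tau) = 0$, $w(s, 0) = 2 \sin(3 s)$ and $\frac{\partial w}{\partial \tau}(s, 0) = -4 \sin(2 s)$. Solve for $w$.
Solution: Using separation of variables $w = X(s)T(\tau)$:
Eigenfunctions: $\sin(ns)$, $n = 1, 2, 3, \ldots$
General solution: $w(s, \tau) = \sum [A_n \cos(n \tau) + B_n \sin(n \tau)] \sin(ns)$
From $w(s,0) = 2 \sin(3 s)$: $A_3=2$. From $w_{\tau}(s,0) = -4 \sin(2 s)$, using $w_{\tau}(s,0) = \sum \omega_n B_n \sin(ns)$ with $\omega_n = n$: $B_2 = (-4)/2 = -2$.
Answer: $w(s, \tau) = -2 \sin(2 \tau) \sin(2 s) + 2 \sin(3 s) \cos(3 \tau)$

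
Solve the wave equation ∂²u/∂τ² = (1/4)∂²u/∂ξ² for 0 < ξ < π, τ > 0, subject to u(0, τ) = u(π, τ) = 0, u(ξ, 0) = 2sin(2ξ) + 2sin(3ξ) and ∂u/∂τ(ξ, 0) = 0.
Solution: Using separation of variables u = X(ξ)T(τ):
Eigenfunctions: sin(nξ), n = 1, 2, 3, ...
General solution: u(ξ, τ) = Σ [A_n cos(n τ/2) + B_n sin(n τ/2)] sin(nξ)
From u(ξ,0) = 2sin(2ξ) + 2sin(3ξ): A_2=2, A_3=2. From u_τ(ξ,0) = 0: all B_n = 0.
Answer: u(ξ, τ) = 2sin(2ξ)cos(τ) + 2sin(3ξ)cos(3τ/2)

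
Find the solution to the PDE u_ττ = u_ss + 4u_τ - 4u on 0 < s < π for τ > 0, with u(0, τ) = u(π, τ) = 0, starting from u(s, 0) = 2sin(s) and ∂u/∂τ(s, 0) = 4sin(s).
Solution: Substitute u = exp(2τ)w, i.e. w = exp(-2τ)u.
By the product rule, u_τ = exp(2τ)(w_τ + 2w), u_ττ = exp(2τ)(w_ττ + 4w_τ + 4w), u_ss = exp(2τ)w_ss.
Substituting into the PDE and dividing by exp(2τ): w_ττ + 4w_τ + 4w = w_ss + 4(w_τ + 2w) - 4w.
The lower-order terms cancel, leaving the standard wave equation w_ττ = w_ss.
Initial data for w: w(s,0) = u(s,0) = 2sin(s); w_τ(s,0) = u_τ(s,0) - 2u(s,0) = 0. The boundary conditions carry over: w(0,τ) = w(π,τ) = 0.
Solve for w:
  Using separation of variables w = X(s)T(τ):
  Eigenfunctions: sin(ns), n = 1, 2, 3, ...
  General solution: w(s, τ) = Σ [A_n cos(n τ) + B_n sin(n τ)] sin(ns)
  From w(s,0) = 2sin(s): A_1=2. From w_τ(s,0) = 0: all B_n = 0.
Hence w(s,τ) = 2sin(s)cos(τ).
Transform back: u(s,τ) = exp(2τ)w(s,τ).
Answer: u(s, τ) = 2exp(2τ)sin(s)cos(τ)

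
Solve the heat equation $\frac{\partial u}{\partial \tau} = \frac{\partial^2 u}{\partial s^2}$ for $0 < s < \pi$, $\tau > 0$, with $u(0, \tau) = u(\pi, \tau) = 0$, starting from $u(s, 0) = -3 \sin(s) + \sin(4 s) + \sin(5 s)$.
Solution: Separating variables: $u = \sum c_n e^{-n^2\tau} \sin(ns)$. From $u(s,0) = -3 \sin(s) + \sin(4 s) + \sin(5 s)$: $c_1=-3, c_4=1, c_5=1$.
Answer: $u(s, \tau) = -3 e^{-\tau} \sin(s) + e^{-16 \tau} \sin(4 s) + e^{-25 \tau} \sin(5 s)$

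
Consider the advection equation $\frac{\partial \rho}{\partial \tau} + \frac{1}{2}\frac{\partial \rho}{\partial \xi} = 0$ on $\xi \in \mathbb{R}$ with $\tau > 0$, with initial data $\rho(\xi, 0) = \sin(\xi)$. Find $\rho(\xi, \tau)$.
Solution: By characteristics ($d\xi/d\tau = 1/2$), $\rho(\xi,\tau) = f(\xi - \frac{1}{2}\tau)$ with $f = \rho( \cdot , 0)$.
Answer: $\rho(\xi, \tau) = - \sin(\tau/2 - \xi)$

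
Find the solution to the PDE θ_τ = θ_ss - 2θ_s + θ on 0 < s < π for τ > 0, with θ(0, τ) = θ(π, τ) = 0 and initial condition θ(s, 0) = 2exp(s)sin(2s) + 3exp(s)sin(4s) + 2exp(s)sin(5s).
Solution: Substitute θ = exp(s)u, i.e. u = exp(-s)θ.
By the product rule, θ_s = exp(s)(u_s + u), θ_ss = exp(s)(u_ss + 2u_s + u), θ_τ = exp(s)u_τ.
Substituting into the PDE and dividing by exp(s): u_τ = (u_ss + 2u_s + u) - 2(u_s + u) + u.
The lower-order terms cancel, leaving the standard heat equation u_τ = u_ss.
Initial data for u: u(s,0) = exp(-s)θ(s,0) = 2sin(2s) + 3sin(4s) + 2sin(5s). The boundary conditions carry over: u(0,τ) = u(π,τ) = 0.
Solve for u:
  Using separation of variables u = X(s)G(τ):
  Eigenfunctions: sin(ns), n = 1, 2, 3, ...
  General solution: u(s, τ) = Σ c_n sin(ns) exp(-n² τ)
  Matching u(s,0) = 2sin(2s) + 3sin(4s) + 2sin(5s) term by term: c_2=2, c_4=3, c_5=2.
Hence u(s,τ) = 2exp(-4τ)sin(2s) + 3exp(-16τ)sin(4s) + 2exp(-25τ)sin(5s).
Transform back: θ(s,τ) = exp(s)u(s,τ).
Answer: θ(s, τ) = 2exp(s)exp(-4τ)sin(2s) + 3exp(s)exp(-16τ)sin(4s) + 2exp(s)exp(-25τ)sin(5s)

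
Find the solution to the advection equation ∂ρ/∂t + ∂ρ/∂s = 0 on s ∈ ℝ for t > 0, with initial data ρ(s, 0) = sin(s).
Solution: By method of characteristics (waves move right with speed 1):
Along characteristics s - t = const, ρ is constant, so ρ(s,t) = f(s - t) with f = ρ(·, 0).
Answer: ρ(s, t) = sin(s - t)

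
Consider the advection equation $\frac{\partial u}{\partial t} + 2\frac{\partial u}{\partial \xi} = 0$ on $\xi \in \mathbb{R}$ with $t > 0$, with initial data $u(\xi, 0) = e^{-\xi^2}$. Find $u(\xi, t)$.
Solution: By characteristics ($d\xi/dt = 2$), $u(\xi,t) = f(\xi - 2t)$ with $f = u( \cdot , 0)$.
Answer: $u(\xi, t) = e^{-(\xi - 2 t)^2}$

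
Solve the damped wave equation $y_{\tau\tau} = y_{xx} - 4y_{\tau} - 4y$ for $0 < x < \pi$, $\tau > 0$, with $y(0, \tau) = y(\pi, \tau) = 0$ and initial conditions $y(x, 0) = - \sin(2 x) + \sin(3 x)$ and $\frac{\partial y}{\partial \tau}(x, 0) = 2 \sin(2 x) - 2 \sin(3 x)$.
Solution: Substitute $y = e^{-2\tau}u$, i.e. $u = e^{2\tau}y$.
By the product rule, $y_{\tau} = e^{-2\tau}(u_{\tau} - 2u)$, $y_{\tau\tau} = e^{-2\tau}(u_{\tau\tau} - 4u_{\tau} + 4u)$, $y_{xx} = e^{-2\tau}u_{xx}$.
Substituting into the PDE and dividing by $e^{-2\tau}$: $u_{\tau\tau} - 4u_{\tau} + 4u = u_{xx} - 4(u_{\tau} - 2u) - 4u$.
The lower-order terms cancel, leaving the standard wave equation $u_{\tau\tau} = u_{xx}$.
Initial data for $u$: $u(x,0) = y(x,0) = - \sin(2 x) + \sin(3 x)$; $u_{\tau}(x,0) = y_{\tau}(x,0) + 2y(x,0) = 0$. The boundary conditions carry over: $u(0,\tau) = u(\pi,\tau) = 0$.
Solve for $u$:
  Using separation of variables $u = X(x)T(\tau)$:
  Eigenfunctions: $\sin(nx)$, $n = 1, 2, 3, \ldots$
  General solution: $u(x, \tau) = \sum [A_n \cos(n \tau) + B_n \sin(n \tau)] \sin(nx)$
  From $u(x,0) = - \sin(2 x) + \sin(3 x)$: $A_2=-1, A_3=1$. From $u_{\tau}(x,0) = 0$: all $B_n = 0$.
Hence $u(x,\tau) = - \sin(2 x) \cos(2 \tau) + \sin(3 x) \cos(3 \tau)$.
Transform back: $y(x,\tau) = e^{-2\tau}u(x,\tau)$.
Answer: $y(x, \tau) = - e^{-2 \tau} \sin(2 x) \cos(2 \tau) + e^{-2 \tau} \sin(3 x) \cos(3 \tau)$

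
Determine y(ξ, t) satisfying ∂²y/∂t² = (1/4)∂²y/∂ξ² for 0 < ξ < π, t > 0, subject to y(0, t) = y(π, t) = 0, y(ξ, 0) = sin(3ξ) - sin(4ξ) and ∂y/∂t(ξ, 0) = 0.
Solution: Separating variables: y = Σ [A_n cos(ω_n t) + B_n sin(ω_n t)] sin(nξ), ω_n = n/2. From ICs: A_3=1, A_4=-1.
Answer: y(ξ, t) = sin(3ξ)cos(3t/2) - sin(4ξ)cos(2t)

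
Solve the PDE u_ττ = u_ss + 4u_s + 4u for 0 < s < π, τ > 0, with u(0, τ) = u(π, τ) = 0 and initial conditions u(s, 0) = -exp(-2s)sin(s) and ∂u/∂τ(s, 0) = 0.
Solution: Substitute u = exp(-2s)w, i.e. w = exp(2s)u.
By the product rule, u_s = exp(-2s)(w_s - 2w), u_ss = exp(-2s)(w_ss - 4w_s + 4w), u_ττ = exp(-2s)w_ττ.
Substituting into the PDE and dividing by exp(-2s): w_ττ = (w_ss - 4w_s + 4w) + 4(w_s - 2w) + 4w.
The lower-order terms cancel, leaving the standard wave equation w_ττ = w_ss.
Initial data for w: w(s,0) = exp(2s)u(s,0) = -sin(s); w_τ(s,0) = exp(2s)u_τ(s,0) = 0. The boundary conditions carry over: w(0,τ) = w(π,τ) = 0.
Solve for w:
  Using separation of variables w = X(s)T(τ):
  Eigenfunctions: sin(ns), n = 1, 2, 3, ...
  General solution: w(s, τ) = Σ [A_n cos(n τ) + B_n sin(n τ)] sin(ns)
  From w(s,0) = -sin(s): A_1=-1. From w_τ(s,0) = 0: all B_n = 0.
Hence w(s,τ) = -sin(s)cos(τ).
Transform back: u(s,τ) = exp(-2s)w(s,τ).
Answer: u(s, τ) = -exp(-2s)sin(s)cos(τ)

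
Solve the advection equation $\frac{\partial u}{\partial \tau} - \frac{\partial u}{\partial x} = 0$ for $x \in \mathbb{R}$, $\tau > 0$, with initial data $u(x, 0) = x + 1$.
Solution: By characteristics ($dx/d\tau = -1$), $u(x,\tau) = f(x + \tau)$ with $f = u( \cdot , 0)$.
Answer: $u(x, \tau) = \tau + x + 1$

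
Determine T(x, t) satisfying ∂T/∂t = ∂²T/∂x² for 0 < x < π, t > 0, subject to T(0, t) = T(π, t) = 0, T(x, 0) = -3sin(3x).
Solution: Separating variables: T = Σ c_n exp(-n²t) sin(nx). From T(x,0) = -3sin(3x): c_3=-3.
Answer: T(x, t) = -3exp(-9t)sin(3x)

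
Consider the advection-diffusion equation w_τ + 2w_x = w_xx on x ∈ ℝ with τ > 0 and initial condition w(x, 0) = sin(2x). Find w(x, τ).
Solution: Change to a moving frame: let η = x - 2τ, σ = τ and write w(x,τ) = u(η,σ).
By the chain rule w_τ = u_σ - 2u_η, w_x = u_η, w_xx = u_ηη.
Then w_τ + 2w_x = u_σ: the advection term cancels and the PDE becomes the heat equation u_σ = u_ηη on η ∈ ℝ.
Initial data: u(η,0) = w(η,0) = sin(2η).
On η ∈ ℝ each mode satisfies (sin(nη))″ = -n² sin(nη), so exp(-n²σ) sin(nη) solves the heat equation; by superposition u(η,σ) = Σ c_n exp(-n²σ) sin(nη).
Reading off the coefficients: c_2=1, so u(η,σ) = exp(-4σ)sin(2η).
Substituting back η = x - 2τ, σ = τ: w(x,τ) = u(x - 2τ, τ).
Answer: w(x, τ) = exp(-4τ)sin(2x - 4τ)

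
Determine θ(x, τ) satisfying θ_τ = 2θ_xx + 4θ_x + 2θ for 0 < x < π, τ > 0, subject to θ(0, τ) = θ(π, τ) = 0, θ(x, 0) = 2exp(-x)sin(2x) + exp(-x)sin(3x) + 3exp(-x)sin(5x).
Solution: Substitute θ = exp(-x)u.
Then θ_x = exp(-x)(u_x - u), θ_xx = exp(-x)(u_xx - 2u_x + u), θ_τ = exp(-x)u_τ; substituting and dividing by exp(-x), the lower-order terms cancel: u_τ = 2u_xx (standard heat equation).
Data for u: u(x,0) = exp(x)θ(x,0) = 2sin(2x) + sin(3x) + 3sin(5x). The boundary conditions carry over: u(0,τ) = u(π,τ) = 0.
Separating variables: u = Σ c_n exp(-2n²τ) sin(nx). From u(x,0) = 2sin(2x) + sin(3x) + 3sin(5x): c_2=2, c_3=1, c_5=3.
So u(x,τ) = 2exp(-8τ)sin(2x) + exp(-18τ)sin(3x) + 3exp(-50τ)sin(5x), and θ(x,τ) = exp(-x)u(x,τ).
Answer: θ(x, τ) = 2exp(-x)exp(-8τ)sin(2x) + exp(-x)exp(-18τ)sin(3x) + 3exp(-x)exp(-50τ)sin(5x)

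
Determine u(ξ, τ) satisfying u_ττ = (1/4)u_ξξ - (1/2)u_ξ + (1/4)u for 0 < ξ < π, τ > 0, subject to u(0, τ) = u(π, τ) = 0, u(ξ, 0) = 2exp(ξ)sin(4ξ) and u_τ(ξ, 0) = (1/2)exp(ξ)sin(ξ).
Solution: Substitute u = exp(ξ)w.
Then u_ξ = exp(ξ)(w_ξ + w), u_ξξ = exp(ξ)(w_ξξ + 2w_ξ + w), u_ττ = exp(ξ)w_ττ; substituting and dividing by exp(ξ), the lower-order terms cancel: w_ττ = (1/4)w_ξξ (standard wave equation).
Data for w: w(ξ,0) = exp(-ξ)u(ξ,0) = 2sin(4ξ); w_τ(ξ,0) = exp(-ξ)u_τ(ξ,0) = (1/2)sin(ξ). The boundary conditions carry over: w(0,τ) = w(π,τ) = 0.
Separating variables: w = Σ [A_n cos(ω_n τ) + B_n sin(ω_n τ)] sin(nξ), ω_n = n/2. From ICs (B_n = velocity coefficient / ω_n): A_4=2, B_1=1.
So w(ξ,τ) = sin(ξ)sin(τ/2) + 2sin(4ξ)cos(2τ), and u(ξ,τ) = exp(ξ)w(ξ,τ).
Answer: u(ξ, τ) = exp(ξ)sin(ξ)sin(τ/2) + 2exp(ξ)sin(4ξ)cos(2τ)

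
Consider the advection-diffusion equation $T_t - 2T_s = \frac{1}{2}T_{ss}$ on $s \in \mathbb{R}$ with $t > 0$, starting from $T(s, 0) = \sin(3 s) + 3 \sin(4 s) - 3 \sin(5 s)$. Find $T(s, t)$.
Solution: Change to a moving frame: let $\eta = s + 2t$, $\sigma = t$ and write $T(s,t) = u(\eta,\sigma)$.
By the chain rule $T_t = u_{\sigma} + 2u_{\eta}$, $T_s = u_{\eta}$, $T_{ss} = u_{\eta\eta}$.
Then $T_t - 2T_s = u_{\sigma}$: the advection term cancels and the PDE becomes the heat equation $u_{\sigma} = \frac{1}{2}u_{\eta\eta}$ on $\eta \in \mathbb{R}$.
Initial data: $u(\eta,0) = T(\eta,0) = \sin(3 \eta) + 3 \sin(4 \eta) - 3 \sin(5 \eta)$.
On $\eta \in \mathbb{R}$ each mode satisfies $(\sin(n\eta))'' = -n^2 \sin(n\eta)$, so $e^{-n^2\sigma/2} \sin(n\eta)$ solves the heat equation; by superposition $u(\eta,\sigma) = \sum c_n e^{-n^2\sigma/2} \sin(n\eta)$.
Reading off the coefficients: $c_3=1, c_4=3, c_5=-3$, so $u(\eta,\sigma) = 3 e^{-8 \sigma} \sin(4 \eta) + e^{-9 \sigma/2} \sin(3 \eta) - 3 e^{-25 \sigma/2} \sin(5 \eta)$.
Substituting back $\eta = s + 2t$, $\sigma = t$: $T(s,t) = u(s + 2t, t)$.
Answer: $T(s, t) = 3 e^{-8 t} \sin(4 s + 8 t) + e^{-9 t/2} \sin(3 s + 6 t) - 3 e^{-25 t/2} \sin(5 s + 10 t)$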